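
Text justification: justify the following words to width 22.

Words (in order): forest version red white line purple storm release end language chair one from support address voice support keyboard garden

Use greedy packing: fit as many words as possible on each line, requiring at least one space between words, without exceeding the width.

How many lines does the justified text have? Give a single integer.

Line 1: ['forest', 'version', 'red'] (min_width=18, slack=4)
Line 2: ['white', 'line', 'purple'] (min_width=17, slack=5)
Line 3: ['storm', 'release', 'end'] (min_width=17, slack=5)
Line 4: ['language', 'chair', 'one'] (min_width=18, slack=4)
Line 5: ['from', 'support', 'address'] (min_width=20, slack=2)
Line 6: ['voice', 'support', 'keyboard'] (min_width=22, slack=0)
Line 7: ['garden'] (min_width=6, slack=16)
Total lines: 7

Answer: 7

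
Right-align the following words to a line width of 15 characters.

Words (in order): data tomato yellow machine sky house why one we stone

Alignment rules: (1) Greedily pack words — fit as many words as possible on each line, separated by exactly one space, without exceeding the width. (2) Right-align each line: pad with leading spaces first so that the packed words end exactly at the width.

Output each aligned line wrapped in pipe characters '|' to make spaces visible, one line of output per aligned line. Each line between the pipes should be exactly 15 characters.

Line 1: ['data', 'tomato'] (min_width=11, slack=4)
Line 2: ['yellow', 'machine'] (min_width=14, slack=1)
Line 3: ['sky', 'house', 'why'] (min_width=13, slack=2)
Line 4: ['one', 'we', 'stone'] (min_width=12, slack=3)

Answer: |    data tomato|
| yellow machine|
|  sky house why|
|   one we stone|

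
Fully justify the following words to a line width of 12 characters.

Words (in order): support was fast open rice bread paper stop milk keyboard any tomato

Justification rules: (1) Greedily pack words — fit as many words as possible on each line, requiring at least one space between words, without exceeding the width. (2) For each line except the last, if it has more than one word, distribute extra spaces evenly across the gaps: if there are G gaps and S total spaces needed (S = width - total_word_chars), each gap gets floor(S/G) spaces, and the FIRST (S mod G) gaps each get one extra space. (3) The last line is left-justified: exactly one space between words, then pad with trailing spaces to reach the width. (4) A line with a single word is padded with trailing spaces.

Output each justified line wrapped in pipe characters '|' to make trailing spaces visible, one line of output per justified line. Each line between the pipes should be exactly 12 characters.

Line 1: ['support', 'was'] (min_width=11, slack=1)
Line 2: ['fast', 'open'] (min_width=9, slack=3)
Line 3: ['rice', 'bread'] (min_width=10, slack=2)
Line 4: ['paper', 'stop'] (min_width=10, slack=2)
Line 5: ['milk'] (min_width=4, slack=8)
Line 6: ['keyboard', 'any'] (min_width=12, slack=0)
Line 7: ['tomato'] (min_width=6, slack=6)

Answer: |support  was|
|fast    open|
|rice   bread|
|paper   stop|
|milk        |
|keyboard any|
|tomato      |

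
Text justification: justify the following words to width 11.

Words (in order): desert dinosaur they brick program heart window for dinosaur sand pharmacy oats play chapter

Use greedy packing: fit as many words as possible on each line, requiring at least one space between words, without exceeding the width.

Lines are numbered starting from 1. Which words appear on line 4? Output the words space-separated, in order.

Answer: program

Derivation:
Line 1: ['desert'] (min_width=6, slack=5)
Line 2: ['dinosaur'] (min_width=8, slack=3)
Line 3: ['they', 'brick'] (min_width=10, slack=1)
Line 4: ['program'] (min_width=7, slack=4)
Line 5: ['heart'] (min_width=5, slack=6)
Line 6: ['window', 'for'] (min_width=10, slack=1)
Line 7: ['dinosaur'] (min_width=8, slack=3)
Line 8: ['sand'] (min_width=4, slack=7)
Line 9: ['pharmacy'] (min_width=8, slack=3)
Line 10: ['oats', 'play'] (min_width=9, slack=2)
Line 11: ['chapter'] (min_width=7, slack=4)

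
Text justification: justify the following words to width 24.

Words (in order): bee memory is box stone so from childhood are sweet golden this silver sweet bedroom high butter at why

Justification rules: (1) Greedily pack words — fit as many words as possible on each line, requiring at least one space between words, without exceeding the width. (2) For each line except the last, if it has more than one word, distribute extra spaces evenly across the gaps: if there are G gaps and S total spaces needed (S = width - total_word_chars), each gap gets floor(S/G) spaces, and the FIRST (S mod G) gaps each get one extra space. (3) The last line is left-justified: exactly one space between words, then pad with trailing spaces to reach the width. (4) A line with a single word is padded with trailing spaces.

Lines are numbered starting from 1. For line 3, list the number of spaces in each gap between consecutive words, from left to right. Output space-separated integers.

Line 1: ['bee', 'memory', 'is', 'box', 'stone'] (min_width=23, slack=1)
Line 2: ['so', 'from', 'childhood', 'are'] (min_width=21, slack=3)
Line 3: ['sweet', 'golden', 'this', 'silver'] (min_width=24, slack=0)
Line 4: ['sweet', 'bedroom', 'high'] (min_width=18, slack=6)
Line 5: ['butter', 'at', 'why'] (min_width=13, slack=11)

Answer: 1 1 1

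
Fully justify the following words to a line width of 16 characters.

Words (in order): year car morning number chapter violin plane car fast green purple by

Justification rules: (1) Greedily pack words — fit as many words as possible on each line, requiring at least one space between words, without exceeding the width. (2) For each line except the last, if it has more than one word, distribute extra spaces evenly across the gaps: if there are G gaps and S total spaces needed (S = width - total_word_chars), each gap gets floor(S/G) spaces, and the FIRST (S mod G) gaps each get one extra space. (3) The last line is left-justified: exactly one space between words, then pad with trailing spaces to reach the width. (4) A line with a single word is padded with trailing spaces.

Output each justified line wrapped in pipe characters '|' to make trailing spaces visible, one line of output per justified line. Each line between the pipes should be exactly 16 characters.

Answer: |year car morning|
|number   chapter|
|violin plane car|
|fast       green|
|purple by       |

Derivation:
Line 1: ['year', 'car', 'morning'] (min_width=16, slack=0)
Line 2: ['number', 'chapter'] (min_width=14, slack=2)
Line 3: ['violin', 'plane', 'car'] (min_width=16, slack=0)
Line 4: ['fast', 'green'] (min_width=10, slack=6)
Line 5: ['purple', 'by'] (min_width=9, slack=7)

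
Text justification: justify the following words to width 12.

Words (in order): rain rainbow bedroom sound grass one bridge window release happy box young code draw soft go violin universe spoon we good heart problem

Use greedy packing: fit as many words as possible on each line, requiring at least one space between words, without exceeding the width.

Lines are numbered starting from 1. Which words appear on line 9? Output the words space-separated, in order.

Line 1: ['rain', 'rainbow'] (min_width=12, slack=0)
Line 2: ['bedroom'] (min_width=7, slack=5)
Line 3: ['sound', 'grass'] (min_width=11, slack=1)
Line 4: ['one', 'bridge'] (min_width=10, slack=2)
Line 5: ['window'] (min_width=6, slack=6)
Line 6: ['release'] (min_width=7, slack=5)
Line 7: ['happy', 'box'] (min_width=9, slack=3)
Line 8: ['young', 'code'] (min_width=10, slack=2)
Line 9: ['draw', 'soft', 'go'] (min_width=12, slack=0)
Line 10: ['violin'] (min_width=6, slack=6)
Line 11: ['universe'] (min_width=8, slack=4)
Line 12: ['spoon', 'we'] (min_width=8, slack=4)
Line 13: ['good', 'heart'] (min_width=10, slack=2)
Line 14: ['problem'] (min_width=7, slack=5)

Answer: draw soft go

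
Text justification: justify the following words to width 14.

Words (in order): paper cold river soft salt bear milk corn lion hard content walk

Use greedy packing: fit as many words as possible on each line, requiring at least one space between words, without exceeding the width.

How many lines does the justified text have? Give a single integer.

Answer: 5

Derivation:
Line 1: ['paper', 'cold'] (min_width=10, slack=4)
Line 2: ['river', 'soft'] (min_width=10, slack=4)
Line 3: ['salt', 'bear', 'milk'] (min_width=14, slack=0)
Line 4: ['corn', 'lion', 'hard'] (min_width=14, slack=0)
Line 5: ['content', 'walk'] (min_width=12, slack=2)
Total lines: 5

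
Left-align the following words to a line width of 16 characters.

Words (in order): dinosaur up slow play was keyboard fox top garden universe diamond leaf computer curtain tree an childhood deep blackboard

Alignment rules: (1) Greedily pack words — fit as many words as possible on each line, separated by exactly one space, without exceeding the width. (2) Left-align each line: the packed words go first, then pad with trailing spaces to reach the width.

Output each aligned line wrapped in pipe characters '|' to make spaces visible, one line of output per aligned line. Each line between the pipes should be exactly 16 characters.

Line 1: ['dinosaur', 'up', 'slow'] (min_width=16, slack=0)
Line 2: ['play', 'was'] (min_width=8, slack=8)
Line 3: ['keyboard', 'fox', 'top'] (min_width=16, slack=0)
Line 4: ['garden', 'universe'] (min_width=15, slack=1)
Line 5: ['diamond', 'leaf'] (min_width=12, slack=4)
Line 6: ['computer', 'curtain'] (min_width=16, slack=0)
Line 7: ['tree', 'an'] (min_width=7, slack=9)
Line 8: ['childhood', 'deep'] (min_width=14, slack=2)
Line 9: ['blackboard'] (min_width=10, slack=6)

Answer: |dinosaur up slow|
|play was        |
|keyboard fox top|
|garden universe |
|diamond leaf    |
|computer curtain|
|tree an         |
|childhood deep  |
|blackboard      |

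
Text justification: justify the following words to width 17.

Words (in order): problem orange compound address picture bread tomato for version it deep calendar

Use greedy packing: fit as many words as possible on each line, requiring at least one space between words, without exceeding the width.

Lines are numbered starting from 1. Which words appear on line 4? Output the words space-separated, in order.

Line 1: ['problem', 'orange'] (min_width=14, slack=3)
Line 2: ['compound', 'address'] (min_width=16, slack=1)
Line 3: ['picture', 'bread'] (min_width=13, slack=4)
Line 4: ['tomato', 'for'] (min_width=10, slack=7)
Line 5: ['version', 'it', 'deep'] (min_width=15, slack=2)
Line 6: ['calendar'] (min_width=8, slack=9)

Answer: tomato for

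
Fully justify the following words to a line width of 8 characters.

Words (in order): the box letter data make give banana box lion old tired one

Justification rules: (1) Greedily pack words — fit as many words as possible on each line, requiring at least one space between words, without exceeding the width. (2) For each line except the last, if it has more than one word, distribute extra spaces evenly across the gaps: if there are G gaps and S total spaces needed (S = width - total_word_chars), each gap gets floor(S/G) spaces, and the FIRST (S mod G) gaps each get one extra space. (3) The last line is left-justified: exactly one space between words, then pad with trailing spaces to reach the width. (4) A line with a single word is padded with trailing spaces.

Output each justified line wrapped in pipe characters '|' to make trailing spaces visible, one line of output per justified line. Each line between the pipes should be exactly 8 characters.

Answer: |the  box|
|letter  |
|data    |
|make    |
|give    |
|banana  |
|box lion|
|old     |
|tired   |
|one     |

Derivation:
Line 1: ['the', 'box'] (min_width=7, slack=1)
Line 2: ['letter'] (min_width=6, slack=2)
Line 3: ['data'] (min_width=4, slack=4)
Line 4: ['make'] (min_width=4, slack=4)
Line 5: ['give'] (min_width=4, slack=4)
Line 6: ['banana'] (min_width=6, slack=2)
Line 7: ['box', 'lion'] (min_width=8, slack=0)
Line 8: ['old'] (min_width=3, slack=5)
Line 9: ['tired'] (min_width=5, slack=3)
Line 10: ['one'] (min_width=3, slack=5)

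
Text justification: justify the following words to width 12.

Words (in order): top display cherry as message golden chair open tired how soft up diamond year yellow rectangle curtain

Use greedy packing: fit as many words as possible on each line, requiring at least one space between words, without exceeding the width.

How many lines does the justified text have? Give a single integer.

Answer: 10

Derivation:
Line 1: ['top', 'display'] (min_width=11, slack=1)
Line 2: ['cherry', 'as'] (min_width=9, slack=3)
Line 3: ['message'] (min_width=7, slack=5)
Line 4: ['golden', 'chair'] (min_width=12, slack=0)
Line 5: ['open', 'tired'] (min_width=10, slack=2)
Line 6: ['how', 'soft', 'up'] (min_width=11, slack=1)
Line 7: ['diamond', 'year'] (min_width=12, slack=0)
Line 8: ['yellow'] (min_width=6, slack=6)
Line 9: ['rectangle'] (min_width=9, slack=3)
Line 10: ['curtain'] (min_width=7, slack=5)
Total lines: 10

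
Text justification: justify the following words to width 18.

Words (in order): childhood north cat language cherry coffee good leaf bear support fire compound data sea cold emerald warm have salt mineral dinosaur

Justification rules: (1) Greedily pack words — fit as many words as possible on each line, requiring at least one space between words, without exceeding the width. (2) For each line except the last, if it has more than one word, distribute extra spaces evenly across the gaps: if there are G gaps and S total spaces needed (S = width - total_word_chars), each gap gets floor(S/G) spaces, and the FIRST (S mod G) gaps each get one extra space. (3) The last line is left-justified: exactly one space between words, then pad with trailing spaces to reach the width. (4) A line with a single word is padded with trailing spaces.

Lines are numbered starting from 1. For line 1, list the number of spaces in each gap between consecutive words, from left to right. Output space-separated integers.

Line 1: ['childhood', 'north'] (min_width=15, slack=3)
Line 2: ['cat', 'language'] (min_width=12, slack=6)
Line 3: ['cherry', 'coffee', 'good'] (min_width=18, slack=0)
Line 4: ['leaf', 'bear', 'support'] (min_width=17, slack=1)
Line 5: ['fire', 'compound', 'data'] (min_width=18, slack=0)
Line 6: ['sea', 'cold', 'emerald'] (min_width=16, slack=2)
Line 7: ['warm', 'have', 'salt'] (min_width=14, slack=4)
Line 8: ['mineral', 'dinosaur'] (min_width=16, slack=2)

Answer: 4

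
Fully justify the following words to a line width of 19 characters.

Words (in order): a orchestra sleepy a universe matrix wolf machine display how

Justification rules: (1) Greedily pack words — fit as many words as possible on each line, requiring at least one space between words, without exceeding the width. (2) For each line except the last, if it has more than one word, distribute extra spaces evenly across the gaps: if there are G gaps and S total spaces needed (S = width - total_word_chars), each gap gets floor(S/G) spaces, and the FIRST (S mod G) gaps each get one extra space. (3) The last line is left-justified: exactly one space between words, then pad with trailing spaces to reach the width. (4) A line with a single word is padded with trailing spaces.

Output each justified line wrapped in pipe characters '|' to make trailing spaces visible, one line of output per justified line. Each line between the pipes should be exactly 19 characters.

Answer: |a  orchestra sleepy|
|a  universe  matrix|
|wolf        machine|
|display how        |

Derivation:
Line 1: ['a', 'orchestra', 'sleepy'] (min_width=18, slack=1)
Line 2: ['a', 'universe', 'matrix'] (min_width=17, slack=2)
Line 3: ['wolf', 'machine'] (min_width=12, slack=7)
Line 4: ['display', 'how'] (min_width=11, slack=8)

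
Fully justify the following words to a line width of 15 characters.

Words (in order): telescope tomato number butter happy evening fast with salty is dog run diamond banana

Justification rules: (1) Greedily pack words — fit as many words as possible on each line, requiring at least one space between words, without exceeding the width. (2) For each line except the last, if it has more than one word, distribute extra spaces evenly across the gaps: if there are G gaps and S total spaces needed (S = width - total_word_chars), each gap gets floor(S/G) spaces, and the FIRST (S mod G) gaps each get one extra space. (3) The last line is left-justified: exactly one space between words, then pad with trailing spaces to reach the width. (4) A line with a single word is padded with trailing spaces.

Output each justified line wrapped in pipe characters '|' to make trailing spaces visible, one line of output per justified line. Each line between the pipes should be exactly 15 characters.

Line 1: ['telescope'] (min_width=9, slack=6)
Line 2: ['tomato', 'number'] (min_width=13, slack=2)
Line 3: ['butter', 'happy'] (min_width=12, slack=3)
Line 4: ['evening', 'fast'] (min_width=12, slack=3)
Line 5: ['with', 'salty', 'is'] (min_width=13, slack=2)
Line 6: ['dog', 'run', 'diamond'] (min_width=15, slack=0)
Line 7: ['banana'] (min_width=6, slack=9)

Answer: |telescope      |
|tomato   number|
|butter    happy|
|evening    fast|
|with  salty  is|
|dog run diamond|
|banana         |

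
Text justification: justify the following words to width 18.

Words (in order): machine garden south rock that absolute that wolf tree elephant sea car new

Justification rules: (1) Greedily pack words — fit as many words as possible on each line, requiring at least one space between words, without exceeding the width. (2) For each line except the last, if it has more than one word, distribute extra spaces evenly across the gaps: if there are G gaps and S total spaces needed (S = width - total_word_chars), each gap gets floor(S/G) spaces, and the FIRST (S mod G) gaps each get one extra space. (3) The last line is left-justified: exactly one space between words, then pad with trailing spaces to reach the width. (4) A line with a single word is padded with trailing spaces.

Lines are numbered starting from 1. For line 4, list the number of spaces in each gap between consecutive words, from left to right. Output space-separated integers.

Answer: 2 1

Derivation:
Line 1: ['machine', 'garden'] (min_width=14, slack=4)
Line 2: ['south', 'rock', 'that'] (min_width=15, slack=3)
Line 3: ['absolute', 'that', 'wolf'] (min_width=18, slack=0)
Line 4: ['tree', 'elephant', 'sea'] (min_width=17, slack=1)
Line 5: ['car', 'new'] (min_width=7, slack=11)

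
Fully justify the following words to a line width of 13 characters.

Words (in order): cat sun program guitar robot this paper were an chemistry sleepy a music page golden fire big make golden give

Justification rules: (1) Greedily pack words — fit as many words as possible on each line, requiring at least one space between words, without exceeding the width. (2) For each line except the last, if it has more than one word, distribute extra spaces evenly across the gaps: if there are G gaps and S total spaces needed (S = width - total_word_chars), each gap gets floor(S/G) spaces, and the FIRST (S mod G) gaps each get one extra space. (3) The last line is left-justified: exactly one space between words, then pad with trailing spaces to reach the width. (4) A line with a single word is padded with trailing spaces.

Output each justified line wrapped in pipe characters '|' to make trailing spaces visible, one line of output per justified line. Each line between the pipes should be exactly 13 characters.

Answer: |cat       sun|
|program      |
|guitar  robot|
|this    paper|
|were       an|
|chemistry    |
|sleepy      a|
|music    page|
|golden   fire|
|big      make|
|golden give  |

Derivation:
Line 1: ['cat', 'sun'] (min_width=7, slack=6)
Line 2: ['program'] (min_width=7, slack=6)
Line 3: ['guitar', 'robot'] (min_width=12, slack=1)
Line 4: ['this', 'paper'] (min_width=10, slack=3)
Line 5: ['were', 'an'] (min_width=7, slack=6)
Line 6: ['chemistry'] (min_width=9, slack=4)
Line 7: ['sleepy', 'a'] (min_width=8, slack=5)
Line 8: ['music', 'page'] (min_width=10, slack=3)
Line 9: ['golden', 'fire'] (min_width=11, slack=2)
Line 10: ['big', 'make'] (min_width=8, slack=5)
Line 11: ['golden', 'give'] (min_width=11, slack=2)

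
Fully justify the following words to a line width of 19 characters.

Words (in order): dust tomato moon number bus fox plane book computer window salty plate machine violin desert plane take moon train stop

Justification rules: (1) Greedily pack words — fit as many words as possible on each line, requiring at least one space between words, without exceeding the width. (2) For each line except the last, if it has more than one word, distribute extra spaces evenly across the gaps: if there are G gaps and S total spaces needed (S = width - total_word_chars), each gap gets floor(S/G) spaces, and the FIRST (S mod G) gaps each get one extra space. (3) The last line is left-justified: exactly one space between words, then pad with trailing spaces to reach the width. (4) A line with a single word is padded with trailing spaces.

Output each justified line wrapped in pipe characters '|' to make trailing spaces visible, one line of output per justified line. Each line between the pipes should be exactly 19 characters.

Answer: |dust   tomato  moon|
|number    bus   fox|
|plane book computer|
|window  salty plate|
|machine      violin|
|desert  plane  take|
|moon train stop    |

Derivation:
Line 1: ['dust', 'tomato', 'moon'] (min_width=16, slack=3)
Line 2: ['number', 'bus', 'fox'] (min_width=14, slack=5)
Line 3: ['plane', 'book', 'computer'] (min_width=19, slack=0)
Line 4: ['window', 'salty', 'plate'] (min_width=18, slack=1)
Line 5: ['machine', 'violin'] (min_width=14, slack=5)
Line 6: ['desert', 'plane', 'take'] (min_width=17, slack=2)
Line 7: ['moon', 'train', 'stop'] (min_width=15, slack=4)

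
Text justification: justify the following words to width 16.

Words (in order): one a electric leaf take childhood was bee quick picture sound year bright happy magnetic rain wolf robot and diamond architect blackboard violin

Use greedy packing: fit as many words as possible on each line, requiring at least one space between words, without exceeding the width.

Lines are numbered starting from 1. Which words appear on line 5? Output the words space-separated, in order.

Line 1: ['one', 'a', 'electric'] (min_width=14, slack=2)
Line 2: ['leaf', 'take'] (min_width=9, slack=7)
Line 3: ['childhood', 'was'] (min_width=13, slack=3)
Line 4: ['bee', 'quick'] (min_width=9, slack=7)
Line 5: ['picture', 'sound'] (min_width=13, slack=3)
Line 6: ['year', 'bright'] (min_width=11, slack=5)
Line 7: ['happy', 'magnetic'] (min_width=14, slack=2)
Line 8: ['rain', 'wolf', 'robot'] (min_width=15, slack=1)
Line 9: ['and', 'diamond'] (min_width=11, slack=5)
Line 10: ['architect'] (min_width=9, slack=7)
Line 11: ['blackboard'] (min_width=10, slack=6)
Line 12: ['violin'] (min_width=6, slack=10)

Answer: picture sound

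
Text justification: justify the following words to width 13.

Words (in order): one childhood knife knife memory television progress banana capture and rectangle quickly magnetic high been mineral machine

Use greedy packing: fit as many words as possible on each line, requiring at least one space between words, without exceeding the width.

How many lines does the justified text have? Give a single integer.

Line 1: ['one', 'childhood'] (min_width=13, slack=0)
Line 2: ['knife', 'knife'] (min_width=11, slack=2)
Line 3: ['memory'] (min_width=6, slack=7)
Line 4: ['television'] (min_width=10, slack=3)
Line 5: ['progress'] (min_width=8, slack=5)
Line 6: ['banana'] (min_width=6, slack=7)
Line 7: ['capture', 'and'] (min_width=11, slack=2)
Line 8: ['rectangle'] (min_width=9, slack=4)
Line 9: ['quickly'] (min_width=7, slack=6)
Line 10: ['magnetic', 'high'] (min_width=13, slack=0)
Line 11: ['been', 'mineral'] (min_width=12, slack=1)
Line 12: ['machine'] (min_width=7, slack=6)
Total lines: 12

Answer: 12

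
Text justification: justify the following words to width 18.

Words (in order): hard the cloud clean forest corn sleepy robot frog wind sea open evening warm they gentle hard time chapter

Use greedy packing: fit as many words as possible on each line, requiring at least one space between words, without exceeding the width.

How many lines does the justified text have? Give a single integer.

Answer: 7

Derivation:
Line 1: ['hard', 'the', 'cloud'] (min_width=14, slack=4)
Line 2: ['clean', 'forest', 'corn'] (min_width=17, slack=1)
Line 3: ['sleepy', 'robot', 'frog'] (min_width=17, slack=1)
Line 4: ['wind', 'sea', 'open'] (min_width=13, slack=5)
Line 5: ['evening', 'warm', 'they'] (min_width=17, slack=1)
Line 6: ['gentle', 'hard', 'time'] (min_width=16, slack=2)
Line 7: ['chapter'] (min_width=7, slack=11)
Total lines: 7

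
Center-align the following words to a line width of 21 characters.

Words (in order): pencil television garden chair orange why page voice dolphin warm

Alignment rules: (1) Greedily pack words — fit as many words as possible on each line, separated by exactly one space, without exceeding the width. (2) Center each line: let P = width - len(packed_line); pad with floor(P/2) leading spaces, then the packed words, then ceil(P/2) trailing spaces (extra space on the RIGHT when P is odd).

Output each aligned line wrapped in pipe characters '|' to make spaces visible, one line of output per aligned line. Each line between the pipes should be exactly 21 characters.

Answer: |  pencil television  |
| garden chair orange |
|   why page voice    |
|    dolphin warm     |

Derivation:
Line 1: ['pencil', 'television'] (min_width=17, slack=4)
Line 2: ['garden', 'chair', 'orange'] (min_width=19, slack=2)
Line 3: ['why', 'page', 'voice'] (min_width=14, slack=7)
Line 4: ['dolphin', 'warm'] (min_width=12, slack=9)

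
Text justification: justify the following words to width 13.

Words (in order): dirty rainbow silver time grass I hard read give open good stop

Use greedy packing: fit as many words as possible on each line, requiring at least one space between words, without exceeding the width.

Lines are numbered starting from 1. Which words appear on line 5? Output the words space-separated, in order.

Line 1: ['dirty', 'rainbow'] (min_width=13, slack=0)
Line 2: ['silver', 'time'] (min_width=11, slack=2)
Line 3: ['grass', 'I', 'hard'] (min_width=12, slack=1)
Line 4: ['read', 'give'] (min_width=9, slack=4)
Line 5: ['open', 'good'] (min_width=9, slack=4)
Line 6: ['stop'] (min_width=4, slack=9)

Answer: open good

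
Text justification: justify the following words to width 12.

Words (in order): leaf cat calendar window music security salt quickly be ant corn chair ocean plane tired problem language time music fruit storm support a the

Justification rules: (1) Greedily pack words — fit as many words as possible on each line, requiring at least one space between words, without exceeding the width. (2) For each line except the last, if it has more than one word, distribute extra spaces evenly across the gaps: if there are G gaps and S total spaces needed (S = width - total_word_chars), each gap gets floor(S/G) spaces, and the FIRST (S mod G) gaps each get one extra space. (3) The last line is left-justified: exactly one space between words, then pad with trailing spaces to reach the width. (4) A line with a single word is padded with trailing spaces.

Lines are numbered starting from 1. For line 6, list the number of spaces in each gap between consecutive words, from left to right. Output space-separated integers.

Line 1: ['leaf', 'cat'] (min_width=8, slack=4)
Line 2: ['calendar'] (min_width=8, slack=4)
Line 3: ['window', 'music'] (min_width=12, slack=0)
Line 4: ['security'] (min_width=8, slack=4)
Line 5: ['salt', 'quickly'] (min_width=12, slack=0)
Line 6: ['be', 'ant', 'corn'] (min_width=11, slack=1)
Line 7: ['chair', 'ocean'] (min_width=11, slack=1)
Line 8: ['plane', 'tired'] (min_width=11, slack=1)
Line 9: ['problem'] (min_width=7, slack=5)
Line 10: ['language'] (min_width=8, slack=4)
Line 11: ['time', 'music'] (min_width=10, slack=2)
Line 12: ['fruit', 'storm'] (min_width=11, slack=1)
Line 13: ['support', 'a'] (min_width=9, slack=3)
Line 14: ['the'] (min_width=3, slack=9)

Answer: 2 1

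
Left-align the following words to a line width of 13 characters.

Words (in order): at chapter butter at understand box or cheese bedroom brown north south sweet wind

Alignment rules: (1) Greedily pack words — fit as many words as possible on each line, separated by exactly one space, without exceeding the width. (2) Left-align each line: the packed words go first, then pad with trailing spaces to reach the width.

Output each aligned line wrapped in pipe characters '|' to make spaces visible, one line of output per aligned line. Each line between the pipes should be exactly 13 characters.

Answer: |at chapter   |
|butter at    |
|understand   |
|box or cheese|
|bedroom brown|
|north south  |
|sweet wind   |

Derivation:
Line 1: ['at', 'chapter'] (min_width=10, slack=3)
Line 2: ['butter', 'at'] (min_width=9, slack=4)
Line 3: ['understand'] (min_width=10, slack=3)
Line 4: ['box', 'or', 'cheese'] (min_width=13, slack=0)
Line 5: ['bedroom', 'brown'] (min_width=13, slack=0)
Line 6: ['north', 'south'] (min_width=11, slack=2)
Line 7: ['sweet', 'wind'] (min_width=10, slack=3)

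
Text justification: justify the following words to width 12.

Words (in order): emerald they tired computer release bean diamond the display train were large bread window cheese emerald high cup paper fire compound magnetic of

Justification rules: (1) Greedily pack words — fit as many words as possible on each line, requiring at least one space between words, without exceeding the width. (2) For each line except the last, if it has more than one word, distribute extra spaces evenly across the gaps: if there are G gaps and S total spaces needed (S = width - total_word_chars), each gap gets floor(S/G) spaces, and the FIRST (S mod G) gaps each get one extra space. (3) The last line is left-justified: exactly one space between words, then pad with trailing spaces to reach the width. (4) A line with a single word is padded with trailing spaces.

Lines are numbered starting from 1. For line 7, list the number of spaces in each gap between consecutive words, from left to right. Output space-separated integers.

Line 1: ['emerald', 'they'] (min_width=12, slack=0)
Line 2: ['tired'] (min_width=5, slack=7)
Line 3: ['computer'] (min_width=8, slack=4)
Line 4: ['release', 'bean'] (min_width=12, slack=0)
Line 5: ['diamond', 'the'] (min_width=11, slack=1)
Line 6: ['display'] (min_width=7, slack=5)
Line 7: ['train', 'were'] (min_width=10, slack=2)
Line 8: ['large', 'bread'] (min_width=11, slack=1)
Line 9: ['window'] (min_width=6, slack=6)
Line 10: ['cheese'] (min_width=6, slack=6)
Line 11: ['emerald', 'high'] (min_width=12, slack=0)
Line 12: ['cup', 'paper'] (min_width=9, slack=3)
Line 13: ['fire'] (min_width=4, slack=8)
Line 14: ['compound'] (min_width=8, slack=4)
Line 15: ['magnetic', 'of'] (min_width=11, slack=1)

Answer: 3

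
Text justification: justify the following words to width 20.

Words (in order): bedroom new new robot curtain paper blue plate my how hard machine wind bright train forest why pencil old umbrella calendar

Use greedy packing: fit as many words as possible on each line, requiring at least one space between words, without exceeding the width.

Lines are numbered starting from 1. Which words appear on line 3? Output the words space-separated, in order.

Answer: blue plate my how

Derivation:
Line 1: ['bedroom', 'new', 'new'] (min_width=15, slack=5)
Line 2: ['robot', 'curtain', 'paper'] (min_width=19, slack=1)
Line 3: ['blue', 'plate', 'my', 'how'] (min_width=17, slack=3)
Line 4: ['hard', 'machine', 'wind'] (min_width=17, slack=3)
Line 5: ['bright', 'train', 'forest'] (min_width=19, slack=1)
Line 6: ['why', 'pencil', 'old'] (min_width=14, slack=6)
Line 7: ['umbrella', 'calendar'] (min_width=17, slack=3)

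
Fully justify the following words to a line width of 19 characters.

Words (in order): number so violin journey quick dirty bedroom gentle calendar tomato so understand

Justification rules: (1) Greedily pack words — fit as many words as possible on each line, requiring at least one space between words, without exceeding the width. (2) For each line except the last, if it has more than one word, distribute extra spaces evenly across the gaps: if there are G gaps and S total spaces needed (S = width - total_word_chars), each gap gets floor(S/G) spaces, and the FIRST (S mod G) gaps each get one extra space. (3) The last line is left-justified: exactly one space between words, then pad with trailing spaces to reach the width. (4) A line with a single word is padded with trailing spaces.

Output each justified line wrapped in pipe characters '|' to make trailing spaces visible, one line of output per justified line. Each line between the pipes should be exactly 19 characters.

Answer: |number   so  violin|
|journey quick dirty|
|bedroom      gentle|
|calendar  tomato so|
|understand         |

Derivation:
Line 1: ['number', 'so', 'violin'] (min_width=16, slack=3)
Line 2: ['journey', 'quick', 'dirty'] (min_width=19, slack=0)
Line 3: ['bedroom', 'gentle'] (min_width=14, slack=5)
Line 4: ['calendar', 'tomato', 'so'] (min_width=18, slack=1)
Line 5: ['understand'] (min_width=10, slack=9)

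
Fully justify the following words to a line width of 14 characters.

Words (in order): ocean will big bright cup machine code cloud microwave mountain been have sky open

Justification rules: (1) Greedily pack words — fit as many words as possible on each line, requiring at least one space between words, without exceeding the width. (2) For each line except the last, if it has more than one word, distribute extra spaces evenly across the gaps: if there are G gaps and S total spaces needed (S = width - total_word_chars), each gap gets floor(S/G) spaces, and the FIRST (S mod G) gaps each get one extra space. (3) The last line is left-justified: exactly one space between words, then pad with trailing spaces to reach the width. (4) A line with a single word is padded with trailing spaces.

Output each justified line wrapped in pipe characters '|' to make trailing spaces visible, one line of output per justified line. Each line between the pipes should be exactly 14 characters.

Line 1: ['ocean', 'will', 'big'] (min_width=14, slack=0)
Line 2: ['bright', 'cup'] (min_width=10, slack=4)
Line 3: ['machine', 'code'] (min_width=12, slack=2)
Line 4: ['cloud'] (min_width=5, slack=9)
Line 5: ['microwave'] (min_width=9, slack=5)
Line 6: ['mountain', 'been'] (min_width=13, slack=1)
Line 7: ['have', 'sky', 'open'] (min_width=13, slack=1)

Answer: |ocean will big|
|bright     cup|
|machine   code|
|cloud         |
|microwave     |
|mountain  been|
|have sky open |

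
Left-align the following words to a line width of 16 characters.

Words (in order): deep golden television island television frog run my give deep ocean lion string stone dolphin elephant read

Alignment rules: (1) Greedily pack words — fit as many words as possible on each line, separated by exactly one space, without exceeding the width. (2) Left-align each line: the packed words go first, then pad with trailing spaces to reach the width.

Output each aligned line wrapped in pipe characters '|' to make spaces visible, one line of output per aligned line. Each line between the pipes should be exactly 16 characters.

Answer: |deep golden     |
|television      |
|island          |
|television frog |
|run my give deep|
|ocean lion      |
|string stone    |
|dolphin elephant|
|read            |

Derivation:
Line 1: ['deep', 'golden'] (min_width=11, slack=5)
Line 2: ['television'] (min_width=10, slack=6)
Line 3: ['island'] (min_width=6, slack=10)
Line 4: ['television', 'frog'] (min_width=15, slack=1)
Line 5: ['run', 'my', 'give', 'deep'] (min_width=16, slack=0)
Line 6: ['ocean', 'lion'] (min_width=10, slack=6)
Line 7: ['string', 'stone'] (min_width=12, slack=4)
Line 8: ['dolphin', 'elephant'] (min_width=16, slack=0)
Line 9: ['read'] (min_width=4, slack=12)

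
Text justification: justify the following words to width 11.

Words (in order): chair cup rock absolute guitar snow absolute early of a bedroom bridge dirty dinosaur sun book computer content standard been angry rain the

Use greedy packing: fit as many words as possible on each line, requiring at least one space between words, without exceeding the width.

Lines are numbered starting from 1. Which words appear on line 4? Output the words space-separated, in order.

Line 1: ['chair', 'cup'] (min_width=9, slack=2)
Line 2: ['rock'] (min_width=4, slack=7)
Line 3: ['absolute'] (min_width=8, slack=3)
Line 4: ['guitar', 'snow'] (min_width=11, slack=0)
Line 5: ['absolute'] (min_width=8, slack=3)
Line 6: ['early', 'of', 'a'] (min_width=10, slack=1)
Line 7: ['bedroom'] (min_width=7, slack=4)
Line 8: ['bridge'] (min_width=6, slack=5)
Line 9: ['dirty'] (min_width=5, slack=6)
Line 10: ['dinosaur'] (min_width=8, slack=3)
Line 11: ['sun', 'book'] (min_width=8, slack=3)
Line 12: ['computer'] (min_width=8, slack=3)
Line 13: ['content'] (min_width=7, slack=4)
Line 14: ['standard'] (min_width=8, slack=3)
Line 15: ['been', 'angry'] (min_width=10, slack=1)
Line 16: ['rain', 'the'] (min_width=8, slack=3)

Answer: guitar snow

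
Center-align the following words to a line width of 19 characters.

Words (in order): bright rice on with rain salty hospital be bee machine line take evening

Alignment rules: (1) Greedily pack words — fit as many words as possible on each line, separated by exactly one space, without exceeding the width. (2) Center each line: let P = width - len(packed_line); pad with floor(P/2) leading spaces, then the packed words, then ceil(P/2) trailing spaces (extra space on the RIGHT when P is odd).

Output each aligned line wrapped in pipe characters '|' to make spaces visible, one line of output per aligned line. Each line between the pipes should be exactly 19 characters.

Line 1: ['bright', 'rice', 'on', 'with'] (min_width=19, slack=0)
Line 2: ['rain', 'salty', 'hospital'] (min_width=19, slack=0)
Line 3: ['be', 'bee', 'machine', 'line'] (min_width=19, slack=0)
Line 4: ['take', 'evening'] (min_width=12, slack=7)

Answer: |bright rice on with|
|rain salty hospital|
|be bee machine line|
|   take evening    |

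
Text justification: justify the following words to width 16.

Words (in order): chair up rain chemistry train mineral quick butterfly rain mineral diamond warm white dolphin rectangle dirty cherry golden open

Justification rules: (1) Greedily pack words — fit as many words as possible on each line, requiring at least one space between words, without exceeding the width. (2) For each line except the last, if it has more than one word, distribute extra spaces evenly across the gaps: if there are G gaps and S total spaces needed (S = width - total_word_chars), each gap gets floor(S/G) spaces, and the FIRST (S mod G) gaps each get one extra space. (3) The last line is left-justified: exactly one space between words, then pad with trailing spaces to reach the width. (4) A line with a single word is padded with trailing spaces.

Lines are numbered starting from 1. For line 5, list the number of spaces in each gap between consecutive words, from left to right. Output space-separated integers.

Answer: 2

Derivation:
Line 1: ['chair', 'up', 'rain'] (min_width=13, slack=3)
Line 2: ['chemistry', 'train'] (min_width=15, slack=1)
Line 3: ['mineral', 'quick'] (min_width=13, slack=3)
Line 4: ['butterfly', 'rain'] (min_width=14, slack=2)
Line 5: ['mineral', 'diamond'] (min_width=15, slack=1)
Line 6: ['warm', 'white'] (min_width=10, slack=6)
Line 7: ['dolphin'] (min_width=7, slack=9)
Line 8: ['rectangle', 'dirty'] (min_width=15, slack=1)
Line 9: ['cherry', 'golden'] (min_width=13, slack=3)
Line 10: ['open'] (min_width=4, slack=12)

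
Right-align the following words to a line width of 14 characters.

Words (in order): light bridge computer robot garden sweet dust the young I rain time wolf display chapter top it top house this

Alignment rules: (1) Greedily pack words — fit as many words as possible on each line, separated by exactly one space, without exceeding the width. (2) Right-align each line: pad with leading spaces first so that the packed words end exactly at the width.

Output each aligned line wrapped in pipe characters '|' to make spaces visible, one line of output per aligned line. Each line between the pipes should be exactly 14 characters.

Answer: |  light bridge|
|computer robot|
|  garden sweet|
|dust the young|
|   I rain time|
|  wolf display|
|chapter top it|
|top house this|

Derivation:
Line 1: ['light', 'bridge'] (min_width=12, slack=2)
Line 2: ['computer', 'robot'] (min_width=14, slack=0)
Line 3: ['garden', 'sweet'] (min_width=12, slack=2)
Line 4: ['dust', 'the', 'young'] (min_width=14, slack=0)
Line 5: ['I', 'rain', 'time'] (min_width=11, slack=3)
Line 6: ['wolf', 'display'] (min_width=12, slack=2)
Line 7: ['chapter', 'top', 'it'] (min_width=14, slack=0)
Line 8: ['top', 'house', 'this'] (min_width=14, slack=0)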